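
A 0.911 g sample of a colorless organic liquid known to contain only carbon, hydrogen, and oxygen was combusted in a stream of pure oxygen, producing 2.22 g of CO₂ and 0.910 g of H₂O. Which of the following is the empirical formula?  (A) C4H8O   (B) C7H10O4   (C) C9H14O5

(A) C4H8O

mol C = 2.22 g CO₂ ÷ 44.009 g/mol = 0.05044 mol
mol H = 2 × 0.910 g H₂O ÷ 18.015 g/mol = 0.1010 mol
mass O = 0.911 − (0.6059 + 0.1018) = 0.2033 g → mol O = 0.2033 ÷ 15.999 = 0.01271 mol
Divide by the smallest (0.01271 mol): C 3.970, H 7.951, O 1.000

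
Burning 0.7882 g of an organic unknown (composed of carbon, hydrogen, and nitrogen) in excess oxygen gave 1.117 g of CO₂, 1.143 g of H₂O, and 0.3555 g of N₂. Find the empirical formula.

CH5N

mol C = 1.117 g CO₂ ÷ 44.009 g/mol = 0.025381 mol
mol H = 2 × 1.143 g H₂O ÷ 18.015 g/mol = 0.12689 mol
mol N = 2 × 0.3555 g N₂ ÷ 28.014 g/mol = 0.025380 mol
Divide by the smallest (0.025380 mol): C 1.000, H 5.000, N 1.000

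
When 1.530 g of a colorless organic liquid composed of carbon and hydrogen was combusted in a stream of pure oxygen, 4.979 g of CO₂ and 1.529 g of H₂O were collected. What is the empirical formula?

mol C = 4.979 g CO₂ ÷ 44.009 g/mol = 0.11314 mol
mol H = 2 × 1.529 g H₂O ÷ 18.015 g/mol = 0.16975 mol
Divide by the smallest (0.11314 mol): C 1.000, H 1.500
Multiplying each by 2 gives whole numbers: C 2.00, H 3.00

C2H3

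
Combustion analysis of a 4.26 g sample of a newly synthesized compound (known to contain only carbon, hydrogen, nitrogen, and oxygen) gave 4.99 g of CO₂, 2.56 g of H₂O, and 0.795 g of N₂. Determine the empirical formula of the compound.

C2H5NO2

mol C = 4.99 g CO₂ ÷ 44.009 g/mol = 0.1134 mol
mol H = 2 × 2.56 g H₂O ÷ 18.015 g/mol = 0.2842 mol
mol N = 2 × 0.795 g N₂ ÷ 28.014 g/mol = 0.05676 mol
mass O = 4.26 − (1.362 + 0.2865 + 0.7950) = 1.817 g → mol O = 1.817 ÷ 15.999 = 0.1135 mol
Divide by the smallest (0.05676 mol): C 1.998, H 5.007, N 1.000, O 2.001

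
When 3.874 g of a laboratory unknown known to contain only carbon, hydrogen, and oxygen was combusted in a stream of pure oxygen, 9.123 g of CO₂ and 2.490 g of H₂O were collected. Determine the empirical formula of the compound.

mol C = 9.123 g CO₂ ÷ 44.009 g/mol = 0.20730 mol
mol H = 2 × 2.490 g H₂O ÷ 18.015 g/mol = 0.27644 mol
mass O = 3.874 − (2.4899 + 0.27865) = 1.1055 g → mol O = 1.1055 ÷ 15.999 = 0.069097 mol
Divide by the smallest (0.069097 mol): C 3.000, H 4.001, O 1.000

C3H4O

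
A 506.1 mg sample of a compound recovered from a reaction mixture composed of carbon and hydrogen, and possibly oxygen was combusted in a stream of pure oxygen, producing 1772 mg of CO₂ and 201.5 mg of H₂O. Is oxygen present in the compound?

mol C = 1.772 g CO₂ ÷ 44.009 g/mol = 0.040264 mol
mol H = 2 × 0.2015 g H₂O ÷ 18.015 g/mol = 0.022370 mol
C and H together account for 0.50617 g — essentially the entire 0.5061 g sample — so the compound contains no oxygen.

no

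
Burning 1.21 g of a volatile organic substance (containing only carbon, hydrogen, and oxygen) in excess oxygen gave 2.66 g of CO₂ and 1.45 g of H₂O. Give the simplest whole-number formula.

C3H8O

mol C = 2.66 g CO₂ ÷ 44.009 g/mol = 0.06044 mol
mol H = 2 × 1.45 g H₂O ÷ 18.015 g/mol = 0.1610 mol
mass O = 1.21 − (0.7260 + 0.1623) = 0.3218 g → mol O = 0.3218 ÷ 15.999 = 0.02011 mol
Divide by the smallest (0.02011 mol): C 3.005, H 8.004, O 1.000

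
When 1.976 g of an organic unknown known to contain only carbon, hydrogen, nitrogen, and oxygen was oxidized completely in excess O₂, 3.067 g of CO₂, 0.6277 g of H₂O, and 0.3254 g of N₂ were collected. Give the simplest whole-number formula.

C3H3NO2

mol C = 3.067 g CO₂ ÷ 44.009 g/mol = 0.069690 mol
mol H = 2 × 0.6277 g H₂O ÷ 18.015 g/mol = 0.069686 mol
mol N = 2 × 0.3254 g N₂ ÷ 28.014 g/mol = 0.023231 mol
mass O = 1.976 − (0.83705 + 0.070244 + 0.32540) = 0.74331 g → mol O = 0.74331 ÷ 15.999 = 0.046460 mol
Divide by the smallest (0.023231 mol): C 3.000, H 3.000, N 1.000, O 2.000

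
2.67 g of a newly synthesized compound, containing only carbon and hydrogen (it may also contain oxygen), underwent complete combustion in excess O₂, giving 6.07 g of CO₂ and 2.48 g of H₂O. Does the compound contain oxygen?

yes

mol C = 6.07 g CO₂ ÷ 44.009 g/mol = 0.1379 mol
mol H = 2 × 2.48 g H₂O ÷ 18.015 g/mol = 0.2753 mol
C and H account for only 1.934 g of the 2.67 g sample; the remaining 0.7358 g must be oxygen.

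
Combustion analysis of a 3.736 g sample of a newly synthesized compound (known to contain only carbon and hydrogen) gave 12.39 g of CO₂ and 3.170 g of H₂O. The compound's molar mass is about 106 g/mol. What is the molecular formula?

C8H10

mol C = 12.39 g CO₂ ÷ 44.009 g/mol = 0.28153 mol
mol H = 2 × 3.170 g H₂O ÷ 18.015 g/mol = 0.35193 mol
Divide by the smallest (0.28153 mol): C 1.000, H 1.250
Multiplying each by 4 gives whole numbers: C 4.00, H 5.00
Empirical formula: C4H5
Empirical-formula mass = 53.08 g/mol; 106 ÷ 53.08 ≈ 2, so the molecular formula is C8H10.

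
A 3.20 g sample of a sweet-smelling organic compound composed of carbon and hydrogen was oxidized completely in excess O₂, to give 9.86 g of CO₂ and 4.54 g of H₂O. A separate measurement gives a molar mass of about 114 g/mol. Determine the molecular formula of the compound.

mol C = 9.86 g CO₂ ÷ 44.009 g/mol = 0.2240 mol
mol H = 2 × 4.54 g H₂O ÷ 18.015 g/mol = 0.5040 mol
Divide by the smallest (0.2240 mol): C 1.000, H 2.250
Multiplying each by 4 gives whole numbers: C 4.00, H 9.00
Empirical formula: C4H9
Empirical-formula mass = 57.12 g/mol; 114 ÷ 57.12 ≈ 2, so the molecular formula is C8H18.

C8H18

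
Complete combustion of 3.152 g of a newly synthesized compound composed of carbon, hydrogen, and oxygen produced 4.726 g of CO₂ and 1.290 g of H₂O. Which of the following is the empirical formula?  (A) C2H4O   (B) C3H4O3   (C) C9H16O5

mol C = 4.726 g CO₂ ÷ 44.009 g/mol = 0.10739 mol
mol H = 2 × 1.290 g H₂O ÷ 18.015 g/mol = 0.14321 mol
mass O = 3.152 − (1.2898 + 0.14436) = 1.7178 g → mol O = 1.7178 ÷ 15.999 = 0.10737 mol
Divide by the smallest (0.10737 mol): C 1.000, H 1.334, O 1.000
Multiplying each by 3 gives whole numbers: C 3.00, H 4.00, O 3.00

(B) C3H4O3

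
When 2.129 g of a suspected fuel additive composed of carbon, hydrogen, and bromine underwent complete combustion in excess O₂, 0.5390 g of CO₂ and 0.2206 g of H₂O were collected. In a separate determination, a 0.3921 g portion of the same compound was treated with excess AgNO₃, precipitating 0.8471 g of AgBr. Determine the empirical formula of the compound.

mol C = 0.5390 g CO₂ ÷ 44.009 g/mol = 0.012247 mol
mol H = 2 × 0.2206 g H₂O ÷ 18.015 g/mol = 0.024491 mol
From the AgBr data: mol Br per gram of compound = (0.8471 ÷ 187.772) ÷ 0.3921 = 0.011506 mol/g, so in the 2.129 g combustion sample mol Br = 0.024495 mol
Divide by the smallest (0.012247 mol): C 1.000, H 2.000, Br 2.000

CH2Br2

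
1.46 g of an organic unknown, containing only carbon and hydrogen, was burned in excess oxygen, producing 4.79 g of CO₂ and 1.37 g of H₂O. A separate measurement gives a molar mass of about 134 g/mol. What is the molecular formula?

C10H14

mol C = 4.79 g CO₂ ÷ 44.009 g/mol = 0.1088 mol
mol H = 2 × 1.37 g H₂O ÷ 18.015 g/mol = 0.1521 mol
Divide by the smallest (0.1088 mol): C 1.000, H 1.397
Multiplying each by 5 gives whole numbers: C 5.00, H 6.99
Empirical formula: C5H7
Empirical-formula mass = 67.11 g/mol; 134 ÷ 67.11 ≈ 2, so the molecular formula is C10H14.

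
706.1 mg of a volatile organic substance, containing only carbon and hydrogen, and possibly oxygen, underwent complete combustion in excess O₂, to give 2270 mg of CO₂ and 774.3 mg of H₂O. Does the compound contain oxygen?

no

mol C = 2.270 g CO₂ ÷ 44.009 g/mol = 0.051580 mol
mol H = 2 × 0.7743 g H₂O ÷ 18.015 g/mol = 0.085962 mol
C and H together account for 0.70618 g — essentially the entire 0.7061 g sample — so the compound contains no oxygen.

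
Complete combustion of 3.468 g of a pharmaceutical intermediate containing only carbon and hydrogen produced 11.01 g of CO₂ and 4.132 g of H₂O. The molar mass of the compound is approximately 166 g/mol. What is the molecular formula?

mol C = 11.01 g CO₂ ÷ 44.009 g/mol = 0.25018 mol
mol H = 2 × 4.132 g H₂O ÷ 18.015 g/mol = 0.45873 mol
Divide by the smallest (0.25018 mol): C 1.000, H 1.834
Multiplying each by 6 gives whole numbers: C 6.00, H 11.00
Empirical formula: C6H11
Empirical-formula mass = 83.15 g/mol; 166 ÷ 83.15 ≈ 2, so the molecular formula is C12H22.

C12H22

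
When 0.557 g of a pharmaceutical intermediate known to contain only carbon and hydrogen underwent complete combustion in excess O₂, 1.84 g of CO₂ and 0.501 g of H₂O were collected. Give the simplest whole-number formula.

C3H4

mol C = 1.84 g CO₂ ÷ 44.009 g/mol = 0.04181 mol
mol H = 2 × 0.501 g H₂O ÷ 18.015 g/mol = 0.05562 mol
Divide by the smallest (0.04181 mol): C 1.000, H 1.330
Multiplying each by 3 gives whole numbers: C 3.00, H 3.99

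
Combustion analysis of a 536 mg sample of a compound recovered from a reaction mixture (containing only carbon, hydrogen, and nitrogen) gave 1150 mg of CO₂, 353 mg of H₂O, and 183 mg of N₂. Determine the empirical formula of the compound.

C2H3N

mol C = 1.15 g CO₂ ÷ 44.009 g/mol = 0.02613 mol
mol H = 2 × 0.353 g H₂O ÷ 18.015 g/mol = 0.03919 mol
mol N = 2 × 0.183 g N₂ ÷ 28.014 g/mol = 0.01306 mol
Divide by the smallest (0.01306 mol): C 2.000, H 3.000, N 1.000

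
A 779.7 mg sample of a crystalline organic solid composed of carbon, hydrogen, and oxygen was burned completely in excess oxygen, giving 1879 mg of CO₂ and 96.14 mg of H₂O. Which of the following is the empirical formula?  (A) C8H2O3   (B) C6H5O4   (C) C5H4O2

(A) C8H2O3

mol C = 1.879 g CO₂ ÷ 44.009 g/mol = 0.042696 mol
mol H = 2 × 0.09614 g H₂O ÷ 18.015 g/mol = 0.010673 mol
mass O = 0.7797 − (0.51282 + 0.010759) = 0.25612 g → mol O = 0.25612 ÷ 15.999 = 0.016009 mol
Divide by the smallest (0.010673 mol): C 4.000, H 1.000, O 1.500
Multiplying each by 2 gives whole numbers: C 8.00, H 2.00, O 3.00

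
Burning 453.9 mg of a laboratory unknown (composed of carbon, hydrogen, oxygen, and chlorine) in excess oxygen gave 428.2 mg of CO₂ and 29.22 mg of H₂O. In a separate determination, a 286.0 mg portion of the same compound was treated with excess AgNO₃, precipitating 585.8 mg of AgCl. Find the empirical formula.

C3HCl2O2

mol C = 0.4282 g CO₂ ÷ 44.009 g/mol = 0.0097298 mol
mol H = 2 × 0.02922 g H₂O ÷ 18.015 g/mol = 0.0032440 mol
From the AgCl data: mol Cl per gram of compound = (0.5858 ÷ 143.318) ÷ 0.2860 = 0.014292 mol/g, so in the 0.4539 g combustion sample mol Cl = 0.0064870 mol
mass O = 0.4539 − (0.11686 + 0.0032699 + 0.22996) = 0.10380 g → mol O = 0.10380 ÷ 15.999 = 0.0064880 mol
Divide by the smallest (0.0032440 mol): C 2.999, H 1.000, Cl 2.000, O 2.000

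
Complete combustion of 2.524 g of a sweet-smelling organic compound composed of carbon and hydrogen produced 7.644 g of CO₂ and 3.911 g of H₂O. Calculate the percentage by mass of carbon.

82.65%

mol C = 7.644 g CO₂ ÷ 44.009 g/mol = 0.17369 mol
mol H = 2 × 3.911 g H₂O ÷ 18.015 g/mol = 0.43419 mol
mass % C = 2.0862 g ÷ 2.524 g × 100%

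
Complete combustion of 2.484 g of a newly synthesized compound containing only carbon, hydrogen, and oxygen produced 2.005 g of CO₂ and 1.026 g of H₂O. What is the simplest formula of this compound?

C2H5O5

mol C = 2.005 g CO₂ ÷ 44.009 g/mol = 0.045559 mol
mol H = 2 × 1.026 g H₂O ÷ 18.015 g/mol = 0.11391 mol
mass O = 2.484 − (0.54721 + 0.11482) = 1.8220 g → mol O = 1.8220 ÷ 15.999 = 0.11388 mol
Divide by the smallest (0.045559 mol): C 1.000, H 2.500, O 2.500
Multiplying each by 2 gives whole numbers: C 2.00, H 5.00, O 5.00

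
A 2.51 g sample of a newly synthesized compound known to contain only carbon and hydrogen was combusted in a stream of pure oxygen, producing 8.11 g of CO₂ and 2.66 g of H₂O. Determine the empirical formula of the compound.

mol C = 8.11 g CO₂ ÷ 44.009 g/mol = 0.1843 mol
mol H = 2 × 2.66 g H₂O ÷ 18.015 g/mol = 0.2953 mol
Divide by the smallest (0.1843 mol): C 1.000, H 1.602
Multiplying each by 5 gives whole numbers: C 5.00, H 8.01

C5H8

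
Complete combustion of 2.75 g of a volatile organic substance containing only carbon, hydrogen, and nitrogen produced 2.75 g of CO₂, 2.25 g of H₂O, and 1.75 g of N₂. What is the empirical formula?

mol C = 2.75 g CO₂ ÷ 44.009 g/mol = 0.06249 mol
mol H = 2 × 2.25 g H₂O ÷ 18.015 g/mol = 0.2498 mol
mol N = 2 × 1.75 g N₂ ÷ 28.014 g/mol = 0.1249 mol
Divide by the smallest (0.06249 mol): C 1.000, H 3.997, N 1.999

CH4N2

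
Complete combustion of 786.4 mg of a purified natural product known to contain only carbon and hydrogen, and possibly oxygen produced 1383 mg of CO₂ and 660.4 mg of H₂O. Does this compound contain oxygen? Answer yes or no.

yes

mol C = 1.383 g CO₂ ÷ 44.009 g/mol = 0.031425 mol
mol H = 2 × 0.6604 g H₂O ÷ 18.015 g/mol = 0.073317 mol
C and H account for only 0.45135 g of the 0.7864 g sample; the remaining 0.33505 g must be oxygen.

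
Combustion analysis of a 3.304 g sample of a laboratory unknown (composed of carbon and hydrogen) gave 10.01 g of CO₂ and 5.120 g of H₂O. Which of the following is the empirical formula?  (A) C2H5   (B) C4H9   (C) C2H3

mol C = 10.01 g CO₂ ÷ 44.009 g/mol = 0.22745 mol
mol H = 2 × 5.120 g H₂O ÷ 18.015 g/mol = 0.56842 mol
Divide by the smallest (0.22745 mol): C 1.000, H 2.499
Multiplying each by 2 gives whole numbers: C 2.00, H 5.00

(A) C2H5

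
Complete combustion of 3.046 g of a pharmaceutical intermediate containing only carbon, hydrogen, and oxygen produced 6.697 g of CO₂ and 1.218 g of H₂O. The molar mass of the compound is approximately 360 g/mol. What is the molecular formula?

mol C = 6.697 g CO₂ ÷ 44.009 g/mol = 0.15217 mol
mol H = 2 × 1.218 g H₂O ÷ 18.015 g/mol = 0.13522 mol
mass O = 3.046 − (1.8278 + 0.13630) = 1.0819 g → mol O = 1.0819 ÷ 15.999 = 0.067626 mol
Divide by the smallest (0.067626 mol): C 2.250, H 2.000, O 1.000
Multiplying each by 4 gives whole numbers: C 9.00, H 8.00, O 4.00
Empirical formula: C9H8O4
Empirical-formula mass = 180.16 g/mol; 360 ÷ 180.16 ≈ 2, so the molecular formula is C18H16O8.

C18H16O8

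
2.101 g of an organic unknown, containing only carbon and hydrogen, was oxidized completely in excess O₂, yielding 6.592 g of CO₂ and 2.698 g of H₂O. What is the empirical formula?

mol C = 6.592 g CO₂ ÷ 44.009 g/mol = 0.14979 mol
mol H = 2 × 2.698 g H₂O ÷ 18.015 g/mol = 0.29953 mol
Divide by the smallest (0.14979 mol): C 1.000, H 2.000

CH2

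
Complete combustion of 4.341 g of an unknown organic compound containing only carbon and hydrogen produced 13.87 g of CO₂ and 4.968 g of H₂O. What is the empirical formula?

C4H7

mol C = 13.87 g CO₂ ÷ 44.009 g/mol = 0.31516 mol
mol H = 2 × 4.968 g H₂O ÷ 18.015 g/mol = 0.55154 mol
Divide by the smallest (0.31516 mol): C 1.000, H 1.750
Multiplying each by 4 gives whole numbers: C 4.00, H 7.00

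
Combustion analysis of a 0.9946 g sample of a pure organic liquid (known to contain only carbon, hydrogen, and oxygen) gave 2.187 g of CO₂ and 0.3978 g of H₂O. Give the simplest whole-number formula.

mol C = 2.187 g CO₂ ÷ 44.009 g/mol = 0.049694 mol
mol H = 2 × 0.3978 g H₂O ÷ 18.015 g/mol = 0.044163 mol
mass O = 0.9946 − (0.59688 + 0.044517) = 0.35320 g → mol O = 0.35320 ÷ 15.999 = 0.022077 mol
Divide by the smallest (0.022077 mol): C 2.251, H 2.000, O 1.000
Multiplying each by 4 gives whole numbers: C 9.00, H 8.00, O 4.00

C9H8O4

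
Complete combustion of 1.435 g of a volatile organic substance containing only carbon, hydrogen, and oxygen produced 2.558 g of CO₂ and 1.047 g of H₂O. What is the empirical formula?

mol C = 2.558 g CO₂ ÷ 44.009 g/mol = 0.058124 mol
mol H = 2 × 1.047 g H₂O ÷ 18.015 g/mol = 0.11624 mol
mass O = 1.435 − (0.69813 + 0.11717) = 0.61970 g → mol O = 0.61970 ÷ 15.999 = 0.038734 mol
Divide by the smallest (0.038734 mol): C 1.501, H 3.001, O 1.000
Multiplying each by 2 gives whole numbers: C 3.00, H 6.00, O 2.00

C3H6O2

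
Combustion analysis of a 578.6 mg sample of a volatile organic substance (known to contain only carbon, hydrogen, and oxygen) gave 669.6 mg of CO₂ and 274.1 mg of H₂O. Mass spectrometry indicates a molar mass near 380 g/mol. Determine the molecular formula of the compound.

mol C = 0.6696 g CO₂ ÷ 44.009 g/mol = 0.015215 mol
mol H = 2 × 0.2741 g H₂O ÷ 18.015 g/mol = 0.030430 mol
mass O = 0.5786 − (0.18275 + 0.030674) = 0.36518 g → mol O = 0.36518 ÷ 15.999 = 0.022825 mol
Divide by the smallest (0.015215 mol): C 1.000, H 2.000, O 1.500
Multiplying each by 2 gives whole numbers: C 2.00, H 4.00, O 3.00
Empirical formula: C2H4O3
Empirical-formula mass = 76.05 g/mol; 380 ÷ 76.05 ≈ 5, so the molecular formula is C10H20O15.

C10H20O15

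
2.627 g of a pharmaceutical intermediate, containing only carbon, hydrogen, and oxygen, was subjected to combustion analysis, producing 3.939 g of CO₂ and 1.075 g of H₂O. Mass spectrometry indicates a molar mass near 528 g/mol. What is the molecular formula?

mol C = 3.939 g CO₂ ÷ 44.009 g/mol = 0.089504 mol
mol H = 2 × 1.075 g H₂O ÷ 18.015 g/mol = 0.11934 mol
mass O = 2.627 − (1.0750 + 0.12030) = 1.4317 g → mol O = 1.4317 ÷ 15.999 = 0.089485 mol
Divide by the smallest (0.089485 mol): C 1.000, H 1.334, O 1.000
Multiplying each by 3 gives whole numbers: C 3.00, H 4.00, O 3.00
Empirical formula: C3H4O3
Empirical-formula mass = 88.06 g/mol; 528 ÷ 88.06 ≈ 6, so the molecular formula is C18H24O18.

C18H24O18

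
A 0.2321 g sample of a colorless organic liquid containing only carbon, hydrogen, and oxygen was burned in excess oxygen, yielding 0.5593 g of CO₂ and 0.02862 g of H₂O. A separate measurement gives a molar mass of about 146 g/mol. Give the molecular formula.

C8H2O3

mol C = 0.5593 g CO₂ ÷ 44.009 g/mol = 0.012709 mol
mol H = 2 × 0.02862 g H₂O ÷ 18.015 g/mol = 0.0031774 mol
mass O = 0.2321 − (0.15264 + 0.0032028) = 0.076252 g → mol O = 0.076252 ÷ 15.999 = 0.0047661 mol
Divide by the smallest (0.0031774 mol): C 4.000, H 1.000, O 1.500
Multiplying each by 2 gives whole numbers: C 8.00, H 2.00, O 3.00
Empirical formula: C8H2O3
Empirical-formula mass = 146.10 g/mol; 146 ÷ 146.10 ≈ 1, so the molecular formula is C8H2O3.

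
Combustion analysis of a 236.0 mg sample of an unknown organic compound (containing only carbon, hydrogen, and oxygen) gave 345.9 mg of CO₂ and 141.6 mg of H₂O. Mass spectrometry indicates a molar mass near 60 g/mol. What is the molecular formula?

C2H4O2

mol C = 0.3459 g CO₂ ÷ 44.009 g/mol = 0.0078598 mol
mol H = 2 × 0.1416 g H₂O ÷ 18.015 g/mol = 0.015720 mol
mass O = 0.2360 − (0.094404 + 0.015846) = 0.12575 g → mol O = 0.12575 ÷ 15.999 = 0.0078599 mol
Divide by the smallest (0.0078598 mol): C 1.000, H 2.000, O 1.000
Empirical formula: CH2O
Empirical-formula mass = 30.03 g/mol; 60 ÷ 30.03 ≈ 2, so the molecular formula is C2H4O2.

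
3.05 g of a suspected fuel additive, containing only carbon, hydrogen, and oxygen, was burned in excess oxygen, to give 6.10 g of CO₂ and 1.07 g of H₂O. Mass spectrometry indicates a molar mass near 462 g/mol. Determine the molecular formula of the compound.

mol C = 6.10 g CO₂ ÷ 44.009 g/mol = 0.1386 mol
mol H = 2 × 1.07 g H₂O ÷ 18.015 g/mol = 0.1188 mol
mass O = 3.05 − (1.665 + 0.1197) = 1.265 g → mol O = 1.265 ÷ 15.999 = 0.07909 mol
Divide by the smallest (0.07909 mol): C 1.752, H 1.502, O 1.000
Multiplying each by 4 gives whole numbers: C 7.01, H 6.01, O 4.00
Empirical formula: C7H6O4
Empirical-formula mass = 154.12 g/mol; 462 ÷ 154.12 ≈ 3, so the molecular formula is C21H18O12.

C21H18O12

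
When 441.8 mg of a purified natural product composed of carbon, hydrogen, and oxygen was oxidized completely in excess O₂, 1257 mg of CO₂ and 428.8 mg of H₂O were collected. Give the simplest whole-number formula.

C9H15O

mol C = 1.257 g CO₂ ÷ 44.009 g/mol = 0.028562 mol
mol H = 2 × 0.4288 g H₂O ÷ 18.015 g/mol = 0.047605 mol
mass O = 0.4418 − (0.34306 + 0.047986) = 0.050752 g → mol O = 0.050752 ÷ 15.999 = 0.0031722 mol
Divide by the smallest (0.0031722 mol): C 9.004, H 15.007, O 1.000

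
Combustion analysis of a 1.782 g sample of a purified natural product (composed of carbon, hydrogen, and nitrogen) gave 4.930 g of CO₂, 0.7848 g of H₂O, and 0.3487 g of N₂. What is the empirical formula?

C9H7N2

mol C = 4.930 g CO₂ ÷ 44.009 g/mol = 0.11202 mol
mol H = 2 × 0.7848 g H₂O ÷ 18.015 g/mol = 0.087127 mol
mol N = 2 × 0.3487 g N₂ ÷ 28.014 g/mol = 0.024895 mol
Divide by the smallest (0.024895 mol): C 4.500, H 3.500, N 1.000
Multiplying each by 2 gives whole numbers: C 9.00, H 7.00, N 2.00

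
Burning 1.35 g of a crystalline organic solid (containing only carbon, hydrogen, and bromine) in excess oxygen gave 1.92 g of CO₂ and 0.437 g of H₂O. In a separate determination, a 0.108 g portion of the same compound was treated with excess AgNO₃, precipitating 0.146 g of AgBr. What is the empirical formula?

C9H10Br2

mol C = 1.92 g CO₂ ÷ 44.009 g/mol = 0.04363 mol
mol H = 2 × 0.437 g H₂O ÷ 18.015 g/mol = 0.04852 mol
From the AgBr data: mol Br per gram of compound = (0.146 ÷ 187.772) ÷ 0.108 = 0.007199 mol/g, so in the 1.35 g combustion sample mol Br = 0.009719 mol
Divide by the smallest (0.009719 mol): C 4.489, H 4.992, Br 1.000
Multiplying each by 2 gives whole numbers: C 8.98, H 9.98, Br 2.00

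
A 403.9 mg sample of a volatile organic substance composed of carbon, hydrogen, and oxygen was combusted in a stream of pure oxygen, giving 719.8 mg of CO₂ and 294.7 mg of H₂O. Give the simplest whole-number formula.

mol C = 0.7198 g CO₂ ÷ 44.009 g/mol = 0.016356 mol
mol H = 2 × 0.2947 g H₂O ÷ 18.015 g/mol = 0.032717 mol
mass O = 0.4039 − (0.19645 + 0.032979) = 0.17447 g → mol O = 0.17447 ÷ 15.999 = 0.010905 mol
Divide by the smallest (0.010905 mol): C 1.500, H 3.000, O 1.000
Multiplying each by 2 gives whole numbers: C 3.00, H 6.00, O 2.00

C3H6O2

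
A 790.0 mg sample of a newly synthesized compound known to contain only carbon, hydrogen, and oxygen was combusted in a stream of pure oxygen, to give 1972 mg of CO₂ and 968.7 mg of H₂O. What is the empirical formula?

C5H12O

mol C = 1.972 g CO₂ ÷ 44.009 g/mol = 0.044809 mol
mol H = 2 × 0.9687 g H₂O ÷ 18.015 g/mol = 0.10754 mol
mass O = 0.7900 − (0.53820 + 0.10840) = 0.14339 g → mol O = 0.14339 ÷ 15.999 = 0.0089627 mol
Divide by the smallest (0.0089627 mol): C 4.999, H 11.999, O 1.000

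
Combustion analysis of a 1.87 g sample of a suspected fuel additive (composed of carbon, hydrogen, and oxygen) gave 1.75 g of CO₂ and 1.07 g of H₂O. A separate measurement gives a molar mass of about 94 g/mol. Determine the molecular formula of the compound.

C2H6O4

mol C = 1.75 g CO₂ ÷ 44.009 g/mol = 0.03976 mol
mol H = 2 × 1.07 g H₂O ÷ 18.015 g/mol = 0.1188 mol
mass O = 1.87 − (0.4776 + 0.1197) = 1.273 g → mol O = 1.273 ÷ 15.999 = 0.07955 mol
Divide by the smallest (0.03976 mol): C 1.000, H 2.987, O 2.000
Empirical formula: CH3O2
Empirical-formula mass = 47.03 g/mol; 94 ÷ 47.03 ≈ 2, so the molecular formula is C2H6O4.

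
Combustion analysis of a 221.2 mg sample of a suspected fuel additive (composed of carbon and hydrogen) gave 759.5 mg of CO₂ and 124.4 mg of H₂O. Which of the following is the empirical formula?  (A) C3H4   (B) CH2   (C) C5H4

mol C = 0.7595 g CO₂ ÷ 44.009 g/mol = 0.017258 mol
mol H = 2 × 0.1244 g H₂O ÷ 18.015 g/mol = 0.013811 mol
Divide by the smallest (0.013811 mol): C 1.250, H 1.000
Multiplying each by 4 gives whole numbers: C 5.00, H 4.00

(C) C5H4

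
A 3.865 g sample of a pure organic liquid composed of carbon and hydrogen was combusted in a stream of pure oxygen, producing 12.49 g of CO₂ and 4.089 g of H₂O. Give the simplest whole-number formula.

mol C = 12.49 g CO₂ ÷ 44.009 g/mol = 0.28381 mol
mol H = 2 × 4.089 g H₂O ÷ 18.015 g/mol = 0.45396 mol
Divide by the smallest (0.28381 mol): C 1.000, H 1.600
Multiplying each by 5 gives whole numbers: C 5.00, H 8.00

C5H8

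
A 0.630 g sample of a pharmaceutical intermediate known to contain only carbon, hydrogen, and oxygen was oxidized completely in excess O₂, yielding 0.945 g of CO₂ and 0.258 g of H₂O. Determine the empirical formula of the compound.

C3H4O3

mol C = 0.945 g CO₂ ÷ 44.009 g/mol = 0.02147 mol
mol H = 2 × 0.258 g H₂O ÷ 18.015 g/mol = 0.02864 mol
mass O = 0.630 − (0.2579 + 0.02887) = 0.3432 g → mol O = 0.3432 ÷ 15.999 = 0.02145 mol
Divide by the smallest (0.02145 mol): C 1.001, H 1.335, O 1.000
Multiplying each by 3 gives whole numbers: C 3.00, H 4.01, O 3.00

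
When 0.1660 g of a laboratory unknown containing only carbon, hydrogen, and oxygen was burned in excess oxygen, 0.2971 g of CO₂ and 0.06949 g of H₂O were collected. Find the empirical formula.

mol C = 0.2971 g CO₂ ÷ 44.009 g/mol = 0.0067509 mol
mol H = 2 × 0.06949 g H₂O ÷ 18.015 g/mol = 0.0077147 mol
mass O = 0.1660 − (0.081085 + 0.0077764) = 0.077139 g → mol O = 0.077139 ÷ 15.999 = 0.0048215 mol
Divide by the smallest (0.0048215 mol): C 1.400, H 1.600, O 1.000
Multiplying each by 5 gives whole numbers: C 7.00, H 8.00, O 5.00

C7H8O5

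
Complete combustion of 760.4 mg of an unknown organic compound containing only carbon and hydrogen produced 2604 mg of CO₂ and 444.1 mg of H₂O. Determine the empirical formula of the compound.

mol C = 2.604 g CO₂ ÷ 44.009 g/mol = 0.059170 mol
mol H = 2 × 0.4441 g H₂O ÷ 18.015 g/mol = 0.049303 mol
Divide by the smallest (0.049303 mol): C 1.200, H 1.000
Multiplying each by 5 gives whole numbers: C 6.00, H 5.00

C6H5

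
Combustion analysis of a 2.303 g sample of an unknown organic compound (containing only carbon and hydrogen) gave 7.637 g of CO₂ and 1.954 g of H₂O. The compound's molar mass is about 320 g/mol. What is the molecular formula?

C24H30

mol C = 7.637 g CO₂ ÷ 44.009 g/mol = 0.17353 mol
mol H = 2 × 1.954 g H₂O ÷ 18.015 g/mol = 0.21693 mol
Divide by the smallest (0.17353 mol): C 1.000, H 1.250
Multiplying each by 4 gives whole numbers: C 4.00, H 5.00
Empirical formula: C4H5
Empirical-formula mass = 53.08 g/mol; 320 ÷ 53.08 ≈ 6, so the molecular formula is C24H30.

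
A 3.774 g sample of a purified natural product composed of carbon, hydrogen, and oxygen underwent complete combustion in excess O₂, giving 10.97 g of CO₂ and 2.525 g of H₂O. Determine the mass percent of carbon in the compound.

mol C = 10.97 g CO₂ ÷ 44.009 g/mol = 0.24927 mol
mol H = 2 × 2.525 g H₂O ÷ 18.015 g/mol = 0.28032 mol
mass O = 3.774 − (2.9939 + 0.28256) = 0.49749 g → mol O = 0.49749 ÷ 15.999 = 0.031095 mol
mass % C = 2.9939 g ÷ 3.774 g × 100%

79.33%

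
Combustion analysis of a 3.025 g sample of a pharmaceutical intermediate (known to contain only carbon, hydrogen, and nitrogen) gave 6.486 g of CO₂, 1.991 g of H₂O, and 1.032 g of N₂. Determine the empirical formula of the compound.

mol C = 6.486 g CO₂ ÷ 44.009 g/mol = 0.14738 mol
mol H = 2 × 1.991 g H₂O ÷ 18.015 g/mol = 0.22104 mol
mol N = 2 × 1.032 g N₂ ÷ 28.014 g/mol = 0.073677 mol
Divide by the smallest (0.073677 mol): C 2.000, H 3.000, N 1.000

C2H3N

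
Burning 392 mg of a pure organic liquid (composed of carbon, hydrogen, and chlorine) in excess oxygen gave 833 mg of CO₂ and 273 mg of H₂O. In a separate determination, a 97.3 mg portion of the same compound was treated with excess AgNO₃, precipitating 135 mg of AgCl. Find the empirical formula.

C5H8Cl

mol C = 0.833 g CO₂ ÷ 44.009 g/mol = 0.01893 mol
mol H = 2 × 0.273 g H₂O ÷ 18.015 g/mol = 0.03031 mol
From the AgCl data: mol Cl per gram of compound = (0.135 ÷ 143.318) ÷ 0.0973 = 0.009681 mol/g, so in the 0.392 g combustion sample mol Cl = 0.003795 mol
Divide by the smallest (0.003795 mol): C 4.988, H 7.986, Cl 1.000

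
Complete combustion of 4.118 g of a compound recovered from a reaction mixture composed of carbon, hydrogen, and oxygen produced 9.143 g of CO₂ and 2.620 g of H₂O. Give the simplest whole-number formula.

C5H7O2

mol C = 9.143 g CO₂ ÷ 44.009 g/mol = 0.20775 mol
mol H = 2 × 2.620 g H₂O ÷ 18.015 g/mol = 0.29087 mol
mass O = 4.118 − (2.4953 + 0.29320) = 1.3295 g → mol O = 1.3295 ÷ 15.999 = 0.083098 mol
Divide by the smallest (0.083098 mol): C 2.500, H 3.500, O 1.000
Multiplying each by 2 gives whole numbers: C 5.00, H 7.00, O 2.00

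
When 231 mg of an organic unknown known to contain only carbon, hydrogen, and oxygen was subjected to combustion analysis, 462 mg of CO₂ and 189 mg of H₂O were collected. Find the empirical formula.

mol C = 0.462 g CO₂ ÷ 44.009 g/mol = 0.01050 mol
mol H = 2 × 0.189 g H₂O ÷ 18.015 g/mol = 0.02098 mol
mass O = 0.231 − (0.1261 + 0.02115) = 0.08376 g → mol O = 0.08376 ÷ 15.999 = 0.005235 mol
Divide by the smallest (0.005235 mol): C 2.005, H 4.008, O 1.000

C2H4O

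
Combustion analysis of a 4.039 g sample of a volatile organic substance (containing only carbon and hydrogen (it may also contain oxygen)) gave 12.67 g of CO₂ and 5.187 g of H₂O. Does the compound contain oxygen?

no

mol C = 12.67 g CO₂ ÷ 44.009 g/mol = 0.28790 mol
mol H = 2 × 5.187 g H₂O ÷ 18.015 g/mol = 0.57585 mol
C and H together account for 4.0384 g — essentially the entire 4.039 g sample — so the compound contains no oxygen.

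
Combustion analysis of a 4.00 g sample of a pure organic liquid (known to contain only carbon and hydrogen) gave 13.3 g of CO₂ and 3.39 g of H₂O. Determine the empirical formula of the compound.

mol C = 13.3 g CO₂ ÷ 44.009 g/mol = 0.3022 mol
mol H = 2 × 3.39 g H₂O ÷ 18.015 g/mol = 0.3764 mol
Divide by the smallest (0.3022 mol): C 1.000, H 1.245
Multiplying each by 4 gives whole numbers: C 4.00, H 4.98

C4H5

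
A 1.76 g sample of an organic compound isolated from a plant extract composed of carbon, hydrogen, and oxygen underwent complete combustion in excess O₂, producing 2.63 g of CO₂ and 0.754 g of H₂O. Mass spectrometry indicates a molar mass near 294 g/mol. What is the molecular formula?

mol C = 2.63 g CO₂ ÷ 44.009 g/mol = 0.05976 mol
mol H = 2 × 0.754 g H₂O ÷ 18.015 g/mol = 0.08371 mol
mass O = 1.76 − (0.7178 + 0.08438) = 0.9578 g → mol O = 0.9578 ÷ 15.999 = 0.05987 mol
Divide by the smallest (0.05976 mol): C 1.000, H 1.401, O 1.002
Multiplying each by 5 gives whole numbers: C 5.00, H 7.00, O 5.01
Empirical formula: C5H7O5
Empirical-formula mass = 147.11 g/mol; 294 ÷ 147.11 ≈ 2, so the molecular formula is C10H14O10.

C10H14O10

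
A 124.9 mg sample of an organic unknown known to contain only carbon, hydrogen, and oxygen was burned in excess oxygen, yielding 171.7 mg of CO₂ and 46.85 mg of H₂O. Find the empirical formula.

mol C = 0.1717 g CO₂ ÷ 44.009 g/mol = 0.0039015 mol
mol H = 2 × 0.04685 g H₂O ÷ 18.015 g/mol = 0.0052012 mol
mass O = 0.1249 − (0.046861 + 0.0052428) = 0.072797 g → mol O = 0.072797 ÷ 15.999 = 0.0045501 mol
Divide by the smallest (0.0039015 mol): C 1.000, H 1.333, O 1.166
Multiplying each by 6 gives whole numbers: C 6.00, H 8.00, O 7.00

C6H8O7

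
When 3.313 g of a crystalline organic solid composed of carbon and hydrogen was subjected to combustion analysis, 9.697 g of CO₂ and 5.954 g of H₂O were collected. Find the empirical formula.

mol C = 9.697 g CO₂ ÷ 44.009 g/mol = 0.22034 mol
mol H = 2 × 5.954 g H₂O ÷ 18.015 g/mol = 0.66100 mol
Divide by the smallest (0.22034 mol): C 1.000, H 3.000

CH3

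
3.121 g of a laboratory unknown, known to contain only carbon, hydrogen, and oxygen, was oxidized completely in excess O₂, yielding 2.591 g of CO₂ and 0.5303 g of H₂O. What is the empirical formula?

C2H2O5

mol C = 2.591 g CO₂ ÷ 44.009 g/mol = 0.058874 mol
mol H = 2 × 0.5303 g H₂O ÷ 18.015 g/mol = 0.058873 mol
mass O = 3.121 − (0.70714 + 0.059344) = 2.3545 g → mol O = 2.3545 ÷ 15.999 = 0.14717 mol
Divide by the smallest (0.058873 mol): C 1.000, H 1.000, O 2.500
Multiplying each by 2 gives whole numbers: C 2.00, H 2.00, O 5.00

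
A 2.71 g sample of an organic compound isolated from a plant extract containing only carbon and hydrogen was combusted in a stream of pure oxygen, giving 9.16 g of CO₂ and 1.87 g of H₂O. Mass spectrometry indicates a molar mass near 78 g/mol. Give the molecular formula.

mol C = 9.16 g CO₂ ÷ 44.009 g/mol = 0.2081 mol
mol H = 2 × 1.87 g H₂O ÷ 18.015 g/mol = 0.2076 mol
Divide by the smallest (0.2076 mol): C 1.003, H 1.000
Empirical formula: CH
Empirical-formula mass = 13.02 g/mol; 78 ÷ 13.02 ≈ 6, so the molecular formula is C6H6.

C6H6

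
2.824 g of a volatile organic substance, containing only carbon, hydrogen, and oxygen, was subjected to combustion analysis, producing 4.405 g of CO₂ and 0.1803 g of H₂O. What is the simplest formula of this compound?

C5HO5

mol C = 4.405 g CO₂ ÷ 44.009 g/mol = 0.10009 mol
mol H = 2 × 0.1803 g H₂O ÷ 18.015 g/mol = 0.020017 mol
mass O = 2.824 − (1.2022 + 0.020177) = 1.6016 g → mol O = 1.6016 ÷ 15.999 = 0.10011 mol
Divide by the smallest (0.020017 mol): C 5.000, H 1.000, O 5.001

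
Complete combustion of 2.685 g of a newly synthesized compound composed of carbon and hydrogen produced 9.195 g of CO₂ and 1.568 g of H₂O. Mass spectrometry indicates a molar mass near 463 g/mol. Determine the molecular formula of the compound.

C36H30

mol C = 9.195 g CO₂ ÷ 44.009 g/mol = 0.20893 mol
mol H = 2 × 1.568 g H₂O ÷ 18.015 g/mol = 0.17408 mol
Divide by the smallest (0.17408 mol): C 1.200, H 1.000
Multiplying each by 5 gives whole numbers: C 6.00, H 5.00
Empirical formula: C6H5
Empirical-formula mass = 77.11 g/mol; 463 ÷ 77.11 ≈ 6, so the molecular formula is C36H30.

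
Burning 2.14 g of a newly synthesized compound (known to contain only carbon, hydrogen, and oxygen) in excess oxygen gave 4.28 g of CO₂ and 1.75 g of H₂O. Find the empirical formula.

mol C = 4.28 g CO₂ ÷ 44.009 g/mol = 0.09725 mol
mol H = 2 × 1.75 g H₂O ÷ 18.015 g/mol = 0.1943 mol
mass O = 2.14 − (1.168 + 0.1958) = 0.7761 g → mol O = 0.7761 ÷ 15.999 = 0.04851 mol
Divide by the smallest (0.04851 mol): C 2.005, H 4.005, O 1.000

C2H4O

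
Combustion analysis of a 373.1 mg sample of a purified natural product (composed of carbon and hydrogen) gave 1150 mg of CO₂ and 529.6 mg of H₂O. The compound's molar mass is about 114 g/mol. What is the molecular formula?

mol C = 1.150 g CO₂ ÷ 44.009 g/mol = 0.026131 mol
mol H = 2 × 0.5296 g H₂O ÷ 18.015 g/mol = 0.058795 mol
Divide by the smallest (0.026131 mol): C 1.000, H 2.250
Multiplying each by 4 gives whole numbers: C 4.00, H 9.00
Empirical formula: C4H9
Empirical-formula mass = 57.12 g/mol; 114 ÷ 57.12 ≈ 2, so the molecular formula is C8H18.

C8H18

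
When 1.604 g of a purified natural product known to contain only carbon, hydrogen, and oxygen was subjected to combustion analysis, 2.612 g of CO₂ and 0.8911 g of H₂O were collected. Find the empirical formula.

mol C = 2.612 g CO₂ ÷ 44.009 g/mol = 0.059351 mol
mol H = 2 × 0.8911 g H₂O ÷ 18.015 g/mol = 0.098929 mol
mass O = 1.604 − (0.71287 + 0.099720) = 0.79141 g → mol O = 0.79141 ÷ 15.999 = 0.049466 mol
Divide by the smallest (0.049466 mol): C 1.200, H 2.000, O 1.000
Multiplying each by 5 gives whole numbers: C 6.00, H 10.00, O 5.00

C6H10O5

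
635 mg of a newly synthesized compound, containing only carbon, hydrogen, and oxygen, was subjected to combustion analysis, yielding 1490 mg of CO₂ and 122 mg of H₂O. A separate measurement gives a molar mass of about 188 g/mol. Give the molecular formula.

C10H4O4

mol C = 1.49 g CO₂ ÷ 44.009 g/mol = 0.03386 mol
mol H = 2 × 0.122 g H₂O ÷ 18.015 g/mol = 0.01354 mol
mass O = 0.635 − (0.4067 + 0.01365) = 0.2147 g → mol O = 0.2147 ÷ 15.999 = 0.01342 mol
Divide by the smallest (0.01342 mol): C 2.523, H 1.009, O 1.000
Multiplying each by 2 gives whole numbers: C 5.05, H 2.02, O 2.00
Empirical formula: C5H2O2
Empirical-formula mass = 94.07 g/mol; 188 ÷ 94.07 ≈ 2, so the molecular formula is C10H4O4.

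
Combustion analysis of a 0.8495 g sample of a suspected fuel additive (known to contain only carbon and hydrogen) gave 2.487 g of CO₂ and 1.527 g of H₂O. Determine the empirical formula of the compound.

mol C = 2.487 g CO₂ ÷ 44.009 g/mol = 0.056511 mol
mol H = 2 × 1.527 g H₂O ÷ 18.015 g/mol = 0.16953 mol
Divide by the smallest (0.056511 mol): C 1.000, H 3.000

CH3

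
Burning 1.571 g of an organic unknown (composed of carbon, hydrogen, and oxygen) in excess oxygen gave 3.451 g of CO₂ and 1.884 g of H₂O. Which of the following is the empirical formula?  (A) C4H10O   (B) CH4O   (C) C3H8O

mol C = 3.451 g CO₂ ÷ 44.009 g/mol = 0.078416 mol
mol H = 2 × 1.884 g H₂O ÷ 18.015 g/mol = 0.20916 mol
mass O = 1.571 − (0.94185 + 0.21083) = 0.41832 g → mol O = 0.41832 ÷ 15.999 = 0.026146 mol
Divide by the smallest (0.026146 mol): C 2.999, H 8.000, O 1.000

(C) C3H8O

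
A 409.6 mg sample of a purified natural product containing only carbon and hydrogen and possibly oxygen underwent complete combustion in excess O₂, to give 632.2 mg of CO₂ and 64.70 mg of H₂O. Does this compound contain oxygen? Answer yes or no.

yes

mol C = 0.6322 g CO₂ ÷ 44.009 g/mol = 0.014365 mol
mol H = 2 × 0.06470 g H₂O ÷ 18.015 g/mol = 0.0071829 mol
C and H account for only 0.17978 g of the 0.4096 g sample; the remaining 0.22982 g must be oxygen.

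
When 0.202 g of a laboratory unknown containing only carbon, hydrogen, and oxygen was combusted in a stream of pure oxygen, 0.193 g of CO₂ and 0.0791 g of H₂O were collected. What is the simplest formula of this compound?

mol C = 0.193 g CO₂ ÷ 44.009 g/mol = 0.004385 mol
mol H = 2 × 0.0791 g H₂O ÷ 18.015 g/mol = 0.008782 mol
mass O = 0.202 − (0.05267 + 0.008852) = 0.1405 g → mol O = 0.1405 ÷ 15.999 = 0.008780 mol
Divide by the smallest (0.004385 mol): C 1.000, H 2.002, O 2.002

CH2O2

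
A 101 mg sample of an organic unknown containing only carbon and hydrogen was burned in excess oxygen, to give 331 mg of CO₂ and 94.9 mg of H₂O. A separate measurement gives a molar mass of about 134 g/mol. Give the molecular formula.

C10H14

mol C = 0.331 g CO₂ ÷ 44.009 g/mol = 0.007521 mol
mol H = 2 × 0.0949 g H₂O ÷ 18.015 g/mol = 0.01054 mol
Divide by the smallest (0.007521 mol): C 1.000, H 1.401
Multiplying each by 5 gives whole numbers: C 5.00, H 7.00
Empirical formula: C5H7
Empirical-formula mass = 67.11 g/mol; 134 ÷ 67.11 ≈ 2, so the molecular formula is C10H14.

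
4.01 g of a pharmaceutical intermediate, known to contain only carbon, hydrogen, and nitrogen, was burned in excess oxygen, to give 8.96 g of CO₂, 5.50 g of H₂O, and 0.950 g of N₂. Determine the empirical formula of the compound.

C3H9N

mol C = 8.96 g CO₂ ÷ 44.009 g/mol = 0.2036 mol
mol H = 2 × 5.50 g H₂O ÷ 18.015 g/mol = 0.6106 mol
mol N = 2 × 0.950 g N₂ ÷ 28.014 g/mol = 0.06782 mol
Divide by the smallest (0.06782 mol): C 3.002, H 9.003, N 1.000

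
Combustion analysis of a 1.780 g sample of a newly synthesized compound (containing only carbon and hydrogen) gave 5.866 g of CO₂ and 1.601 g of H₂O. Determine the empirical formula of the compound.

C3H4

mol C = 5.866 g CO₂ ÷ 44.009 g/mol = 0.13329 mol
mol H = 2 × 1.601 g H₂O ÷ 18.015 g/mol = 0.17774 mol
Divide by the smallest (0.13329 mol): C 1.000, H 1.333
Multiplying each by 3 gives whole numbers: C 3.00, H 4.00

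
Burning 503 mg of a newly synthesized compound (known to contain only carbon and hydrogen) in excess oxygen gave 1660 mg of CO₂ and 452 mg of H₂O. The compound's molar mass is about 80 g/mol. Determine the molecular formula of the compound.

mol C = 1.66 g CO₂ ÷ 44.009 g/mol = 0.03772 mol
mol H = 2 × 0.452 g H₂O ÷ 18.015 g/mol = 0.05018 mol
Divide by the smallest (0.03772 mol): C 1.000, H 1.330
Multiplying each by 3 gives whole numbers: C 3.00, H 3.99
Empirical formula: C3H4
Empirical-formula mass = 40.06 g/mol; 80 ÷ 40.06 ≈ 2, so the molecular formula is C6H8.

C6H8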